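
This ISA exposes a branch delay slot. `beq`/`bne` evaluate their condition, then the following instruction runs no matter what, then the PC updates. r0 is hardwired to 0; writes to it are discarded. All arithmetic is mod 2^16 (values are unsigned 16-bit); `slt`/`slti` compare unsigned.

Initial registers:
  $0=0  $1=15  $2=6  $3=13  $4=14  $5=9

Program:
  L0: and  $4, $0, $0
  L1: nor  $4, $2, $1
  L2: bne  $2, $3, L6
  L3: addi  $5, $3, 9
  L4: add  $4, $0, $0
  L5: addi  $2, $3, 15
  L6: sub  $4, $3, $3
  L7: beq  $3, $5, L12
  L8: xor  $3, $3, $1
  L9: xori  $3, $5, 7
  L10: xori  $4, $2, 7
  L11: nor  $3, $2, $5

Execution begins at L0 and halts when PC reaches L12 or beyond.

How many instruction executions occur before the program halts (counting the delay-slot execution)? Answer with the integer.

10

#0 and  $4, $0, $0 ; 0/15/6/13/0/9
#1 nor  $4, $2, $1 ; 0/15/6/13/65520/9
#2 bne  $2, $3, L6 ; 0/15/6/13/65520/9 ; →target
#3 addi  $5, $3, 9 ; 0/15/6/13/65520/22
#6 sub  $4, $3, $3 ; 0/15/6/13/0/22
#7 beq  $3, $5, L12 ; 0/15/6/13/0/22 ; →fallthru
#8 xor  $3, $3, $1 ; 0/15/6/2/0/22
#9 xori  $3, $5, 7 ; 0/15/6/17/0/22
#10 xori  $4, $2, 7 ; 0/15/6/17/1/22
#11 nor  $3, $2, $5 ; 0/15/6/65513/1/22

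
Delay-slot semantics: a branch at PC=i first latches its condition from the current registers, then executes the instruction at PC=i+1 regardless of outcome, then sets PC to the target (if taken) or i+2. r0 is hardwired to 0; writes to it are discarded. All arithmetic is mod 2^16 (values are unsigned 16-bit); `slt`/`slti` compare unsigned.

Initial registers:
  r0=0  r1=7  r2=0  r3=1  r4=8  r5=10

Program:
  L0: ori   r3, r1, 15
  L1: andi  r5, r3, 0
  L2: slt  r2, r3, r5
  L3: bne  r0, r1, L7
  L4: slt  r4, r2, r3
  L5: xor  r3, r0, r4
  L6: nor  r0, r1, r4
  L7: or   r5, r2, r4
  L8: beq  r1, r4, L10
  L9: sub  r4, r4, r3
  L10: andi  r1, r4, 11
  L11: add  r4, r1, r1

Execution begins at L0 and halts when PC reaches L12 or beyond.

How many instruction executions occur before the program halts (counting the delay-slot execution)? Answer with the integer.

10

[0] ori   r3, r1, 15  →  {r0:0, r1:7, r2:0, r3:15, r4:8, r5:10}
[1] andi  r5, r3, 0  →  {r0:0, r1:7, r2:0, r3:15, r4:8, r5:0}
[2] slt  r2, r3, r5  →  {r0:0, r1:7, r2:0, r3:15, r4:8, r5:0}
[3] bne  r0, r1, L7  →  {r0:0, r1:7, r2:0, r3:15, r4:8, r5:0}  ⟨branch taken⟩
[4] slt  r4, r2, r3  →  {r0:0, r1:7, r2:0, r3:15, r4:1, r5:0}
[7] or   r5, r2, r4  →  {r0:0, r1:7, r2:0, r3:15, r4:1, r5:1}
[8] beq  r1, r4, L10  →  {r0:0, r1:7, r2:0, r3:15, r4:1, r5:1}  ⟨branch fallthrough⟩
[9] sub  r4, r4, r3  →  {r0:0, r1:7, r2:0, r3:15, r4:65522, r5:1}
[10] andi  r1, r4, 11  →  {r0:0, r1:2, r2:0, r3:15, r4:65522, r5:1}
[11] add  r4, r1, r1  →  {r0:0, r1:2, r2:0, r3:15, r4:4, r5:1}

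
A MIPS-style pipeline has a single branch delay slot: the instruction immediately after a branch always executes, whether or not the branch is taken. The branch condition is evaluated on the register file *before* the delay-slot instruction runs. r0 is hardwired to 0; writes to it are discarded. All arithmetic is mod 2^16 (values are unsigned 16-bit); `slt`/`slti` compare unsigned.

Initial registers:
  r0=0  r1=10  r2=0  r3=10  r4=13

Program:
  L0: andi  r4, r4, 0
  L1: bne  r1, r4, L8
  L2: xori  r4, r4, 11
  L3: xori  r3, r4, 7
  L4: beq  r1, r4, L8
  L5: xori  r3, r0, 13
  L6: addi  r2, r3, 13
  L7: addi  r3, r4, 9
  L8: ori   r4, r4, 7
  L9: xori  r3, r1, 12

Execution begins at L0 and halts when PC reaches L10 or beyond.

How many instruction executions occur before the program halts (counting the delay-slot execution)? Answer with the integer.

[0] andi  r4, r4, 0  →  {r0:0, r1:10, r2:0, r3:10, r4:0}
[1] bne  r1, r4, L8  →  {r0:0, r1:10, r2:0, r3:10, r4:0}  ⟨branch taken⟩
[2] xori  r4, r4, 11  →  {r0:0, r1:10, r2:0, r3:10, r4:11}
[8] ori   r4, r4, 7  →  {r0:0, r1:10, r2:0, r3:10, r4:15}
[9] xori  r3, r1, 12  →  {r0:0, r1:10, r2:0, r3:6, r4:15}

5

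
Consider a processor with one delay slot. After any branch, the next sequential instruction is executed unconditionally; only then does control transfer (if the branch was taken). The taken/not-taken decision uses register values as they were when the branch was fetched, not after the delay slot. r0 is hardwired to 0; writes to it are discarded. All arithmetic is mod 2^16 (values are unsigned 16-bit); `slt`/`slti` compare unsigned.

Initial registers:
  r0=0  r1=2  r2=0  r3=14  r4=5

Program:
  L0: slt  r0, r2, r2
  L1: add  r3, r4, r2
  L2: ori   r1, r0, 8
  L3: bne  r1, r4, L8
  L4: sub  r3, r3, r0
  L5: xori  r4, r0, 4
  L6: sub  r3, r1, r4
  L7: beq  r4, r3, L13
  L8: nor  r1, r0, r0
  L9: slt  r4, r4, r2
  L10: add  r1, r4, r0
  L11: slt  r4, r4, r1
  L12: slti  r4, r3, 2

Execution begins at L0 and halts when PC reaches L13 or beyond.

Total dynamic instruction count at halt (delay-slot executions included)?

PC=0  slt  r0, r2, r2        | r0=0 r1=2 r2=0 r3=14 r4=5
PC=1  add  r3, r4, r2        | r0=0 r1=2 r2=0 r3=5 r4=5
PC=2  ori   r1, r0, 8        | r0=0 r1=8 r2=0 r3=5 r4=5
PC=3  bne  r1, r4, L8        | r0=0 r1=8 r2=0 r3=5 r4=5  [TAKEN]
PC=4  sub  r3, r3, r0        | r0=0 r1=8 r2=0 r3=5 r4=5
PC=8  nor  r1, r0, r0        | r0=0 r1=65535 r2=0 r3=5 r4=5
PC=9  slt  r4, r4, r2        | r0=0 r1=65535 r2=0 r3=5 r4=0
PC=10 add  r1, r4, r0        | r0=0 r1=0 r2=0 r3=5 r4=0
PC=11 slt  r4, r4, r1        | r0=0 r1=0 r2=0 r3=5 r4=0
PC=12 slti  r4, r3, 2        | r0=0 r1=0 r2=0 r3=5 r4=0

10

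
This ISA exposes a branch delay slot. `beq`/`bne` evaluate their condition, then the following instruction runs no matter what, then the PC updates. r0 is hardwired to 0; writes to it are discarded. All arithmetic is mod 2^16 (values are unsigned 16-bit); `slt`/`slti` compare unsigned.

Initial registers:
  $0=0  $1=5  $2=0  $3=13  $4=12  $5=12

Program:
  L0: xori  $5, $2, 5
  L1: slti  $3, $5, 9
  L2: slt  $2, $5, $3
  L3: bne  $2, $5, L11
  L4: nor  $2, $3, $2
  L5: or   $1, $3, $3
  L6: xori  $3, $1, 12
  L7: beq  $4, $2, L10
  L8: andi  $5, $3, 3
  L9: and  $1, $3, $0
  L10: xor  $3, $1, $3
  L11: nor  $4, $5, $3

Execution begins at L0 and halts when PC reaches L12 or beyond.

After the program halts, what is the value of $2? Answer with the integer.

  step pc=0: xori  $5, $2, 5  regs=(0,5,0,13,12,5)
  step pc=1: slti  $3, $5, 9  regs=(0,5,0,1,12,5)
  step pc=2: slt  $2, $5, $3  regs=(0,5,0,1,12,5)
  step pc=3: bne  $2, $5, L11  cond=T  regs=(0,5,0,1,12,5)
  step pc=4: nor  $2, $3, $2  regs=(0,5,65534,1,12,5)
  step pc=11: nor  $4, $5, $3  regs=(0,5,65534,1,65530,5)

65534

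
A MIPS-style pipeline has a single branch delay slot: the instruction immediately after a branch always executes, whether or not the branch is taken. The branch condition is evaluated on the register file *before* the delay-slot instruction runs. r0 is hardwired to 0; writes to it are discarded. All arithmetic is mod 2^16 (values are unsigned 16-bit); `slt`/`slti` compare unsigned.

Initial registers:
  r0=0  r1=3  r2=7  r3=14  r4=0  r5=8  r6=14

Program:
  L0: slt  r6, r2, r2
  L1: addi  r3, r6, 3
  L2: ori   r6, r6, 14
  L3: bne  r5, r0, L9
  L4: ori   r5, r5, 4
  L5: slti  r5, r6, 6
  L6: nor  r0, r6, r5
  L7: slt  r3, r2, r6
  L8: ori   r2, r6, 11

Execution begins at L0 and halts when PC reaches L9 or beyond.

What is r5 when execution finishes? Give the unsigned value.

  step pc=0: slt  r6, r2, r2  regs=(0,3,7,14,0,8,0)
  step pc=1: addi  r3, r6, 3  regs=(0,3,7,3,0,8,0)
  step pc=2: ori   r6, r6, 14  regs=(0,3,7,3,0,8,14)
  step pc=3: bne  r5, r0, L9  cond=T  regs=(0,3,7,3,0,8,14)
  step pc=4: ori   r5, r5, 4  regs=(0,3,7,3,0,12,14)

12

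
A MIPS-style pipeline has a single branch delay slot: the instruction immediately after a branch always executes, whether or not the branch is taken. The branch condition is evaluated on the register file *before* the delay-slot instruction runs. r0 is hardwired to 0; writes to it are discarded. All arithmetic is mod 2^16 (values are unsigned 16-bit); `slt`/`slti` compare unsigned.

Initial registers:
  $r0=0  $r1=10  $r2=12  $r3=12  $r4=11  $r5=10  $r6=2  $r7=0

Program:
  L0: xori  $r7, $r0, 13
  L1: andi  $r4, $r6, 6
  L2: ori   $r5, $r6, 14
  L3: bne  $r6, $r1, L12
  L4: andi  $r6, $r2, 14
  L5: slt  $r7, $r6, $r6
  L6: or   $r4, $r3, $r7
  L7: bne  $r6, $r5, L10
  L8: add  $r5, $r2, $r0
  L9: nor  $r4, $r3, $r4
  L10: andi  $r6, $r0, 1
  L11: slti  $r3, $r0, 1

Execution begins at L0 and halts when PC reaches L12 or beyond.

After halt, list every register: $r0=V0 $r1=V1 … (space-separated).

$r0=0 $r1=10 $r2=12 $r3=12 $r4=2 $r5=14 $r6=12 $r7=13

  step pc=0: xori  $r7, $r0, 13  regs=(0,10,12,12,11,10,2,13)
  step pc=1: andi  $r4, $r6, 6  regs=(0,10,12,12,2,10,2,13)
  step pc=2: ori   $r5, $r6, 14  regs=(0,10,12,12,2,14,2,13)
  step pc=3: bne  $r6, $r1, L12  cond=T  regs=(0,10,12,12,2,14,2,13)
  step pc=4: andi  $r6, $r2, 14  regs=(0,10,12,12,2,14,12,13)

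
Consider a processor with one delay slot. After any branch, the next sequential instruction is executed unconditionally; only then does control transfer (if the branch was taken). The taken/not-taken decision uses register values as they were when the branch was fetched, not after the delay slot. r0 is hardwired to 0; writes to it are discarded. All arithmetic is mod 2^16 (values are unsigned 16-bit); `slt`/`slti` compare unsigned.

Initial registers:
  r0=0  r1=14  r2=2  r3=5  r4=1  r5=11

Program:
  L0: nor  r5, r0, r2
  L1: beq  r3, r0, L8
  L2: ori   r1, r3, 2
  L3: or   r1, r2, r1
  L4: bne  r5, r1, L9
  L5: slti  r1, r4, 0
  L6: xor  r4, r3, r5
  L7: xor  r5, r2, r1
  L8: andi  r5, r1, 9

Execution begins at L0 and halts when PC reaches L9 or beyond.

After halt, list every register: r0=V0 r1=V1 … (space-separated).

r0=0 r1=0 r2=2 r3=5 r4=1 r5=65533

  step pc=0: nor  r5, r0, r2  regs=(0,14,2,5,1,65533)
  step pc=1: beq  r3, r0, L8  cond=F  regs=(0,14,2,5,1,65533)
  step pc=2: ori   r1, r3, 2  regs=(0,7,2,5,1,65533)
  step pc=3: or   r1, r2, r1  regs=(0,7,2,5,1,65533)
  step pc=4: bne  r5, r1, L9  cond=T  regs=(0,7,2,5,1,65533)
  step pc=5: slti  r1, r4, 0  regs=(0,0,2,5,1,65533)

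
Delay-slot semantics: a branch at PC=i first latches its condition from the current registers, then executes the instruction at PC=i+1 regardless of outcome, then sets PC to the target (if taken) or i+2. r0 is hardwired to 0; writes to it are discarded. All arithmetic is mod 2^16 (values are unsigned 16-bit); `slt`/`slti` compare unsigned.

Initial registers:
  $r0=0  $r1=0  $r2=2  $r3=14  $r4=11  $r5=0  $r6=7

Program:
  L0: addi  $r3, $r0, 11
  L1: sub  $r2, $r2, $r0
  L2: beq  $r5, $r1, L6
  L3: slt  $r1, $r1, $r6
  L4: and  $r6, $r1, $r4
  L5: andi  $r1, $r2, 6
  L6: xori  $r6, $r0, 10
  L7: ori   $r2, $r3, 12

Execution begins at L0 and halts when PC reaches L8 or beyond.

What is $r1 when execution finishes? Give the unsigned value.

1

  step pc=0: addi  $r3, $r0, 11  regs=(0,0,2,11,11,0,7)
  step pc=1: sub  $r2, $r2, $r0  regs=(0,0,2,11,11,0,7)
  step pc=2: beq  $r5, $r1, L6  cond=T  regs=(0,0,2,11,11,0,7)
  step pc=3: slt  $r1, $r1, $r6  regs=(0,1,2,11,11,0,7)
  step pc=6: xori  $r6, $r0, 10  regs=(0,1,2,11,11,0,10)
  step pc=7: ori   $r2, $r3, 12  regs=(0,1,15,11,11,0,10)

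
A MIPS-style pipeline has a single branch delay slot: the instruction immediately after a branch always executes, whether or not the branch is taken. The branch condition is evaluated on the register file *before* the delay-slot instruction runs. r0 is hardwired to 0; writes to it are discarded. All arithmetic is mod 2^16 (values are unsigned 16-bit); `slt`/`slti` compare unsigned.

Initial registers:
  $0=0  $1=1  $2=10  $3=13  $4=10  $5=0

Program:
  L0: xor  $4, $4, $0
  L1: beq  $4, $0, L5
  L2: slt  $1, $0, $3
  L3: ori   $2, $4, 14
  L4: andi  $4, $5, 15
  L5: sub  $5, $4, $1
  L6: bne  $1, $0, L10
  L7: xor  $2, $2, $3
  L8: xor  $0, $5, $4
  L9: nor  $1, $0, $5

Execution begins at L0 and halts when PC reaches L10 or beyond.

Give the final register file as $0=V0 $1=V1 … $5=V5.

PC=0  xor  $4, $4, $0        | $0=0 $1=1 $2=10 $3=13 $4=10 $5=0
PC=1  beq  $4, $0, L5        | $0=0 $1=1 $2=10 $3=13 $4=10 $5=0  [not taken]
PC=2  slt  $1, $0, $3        | $0=0 $1=1 $2=10 $3=13 $4=10 $5=0
PC=3  ori   $2, $4, 14       | $0=0 $1=1 $2=14 $3=13 $4=10 $5=0
PC=4  andi  $4, $5, 15       | $0=0 $1=1 $2=14 $3=13 $4=0 $5=0
PC=5  sub  $5, $4, $1        | $0=0 $1=1 $2=14 $3=13 $4=0 $5=65535
PC=6  bne  $1, $0, L10       | $0=0 $1=1 $2=14 $3=13 $4=0 $5=65535  [TAKEN]
PC=7  xor  $2, $2, $3        | $0=0 $1=1 $2=3 $3=13 $4=0 $5=65535

$0=0 $1=1 $2=3 $3=13 $4=0 $5=65535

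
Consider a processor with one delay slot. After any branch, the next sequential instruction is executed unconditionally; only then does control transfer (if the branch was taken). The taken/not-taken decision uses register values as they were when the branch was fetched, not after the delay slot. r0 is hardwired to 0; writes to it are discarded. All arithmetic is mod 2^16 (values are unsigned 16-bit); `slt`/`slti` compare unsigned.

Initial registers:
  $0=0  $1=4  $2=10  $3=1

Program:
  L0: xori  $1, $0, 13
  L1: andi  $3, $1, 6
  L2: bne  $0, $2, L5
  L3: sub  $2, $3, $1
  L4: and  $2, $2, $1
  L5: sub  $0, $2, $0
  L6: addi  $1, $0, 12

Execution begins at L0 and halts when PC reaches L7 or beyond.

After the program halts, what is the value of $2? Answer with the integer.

65527

#0 xori  $1, $0, 13 ; 0/13/10/1
#1 andi  $3, $1, 6 ; 0/13/10/4
#2 bne  $0, $2, L5 ; 0/13/10/4 ; →target
#3 sub  $2, $3, $1 ; 0/13/65527/4
#5 sub  $0, $2, $0 ; 0/13/65527/4
#6 addi  $1, $0, 12 ; 0/12/65527/4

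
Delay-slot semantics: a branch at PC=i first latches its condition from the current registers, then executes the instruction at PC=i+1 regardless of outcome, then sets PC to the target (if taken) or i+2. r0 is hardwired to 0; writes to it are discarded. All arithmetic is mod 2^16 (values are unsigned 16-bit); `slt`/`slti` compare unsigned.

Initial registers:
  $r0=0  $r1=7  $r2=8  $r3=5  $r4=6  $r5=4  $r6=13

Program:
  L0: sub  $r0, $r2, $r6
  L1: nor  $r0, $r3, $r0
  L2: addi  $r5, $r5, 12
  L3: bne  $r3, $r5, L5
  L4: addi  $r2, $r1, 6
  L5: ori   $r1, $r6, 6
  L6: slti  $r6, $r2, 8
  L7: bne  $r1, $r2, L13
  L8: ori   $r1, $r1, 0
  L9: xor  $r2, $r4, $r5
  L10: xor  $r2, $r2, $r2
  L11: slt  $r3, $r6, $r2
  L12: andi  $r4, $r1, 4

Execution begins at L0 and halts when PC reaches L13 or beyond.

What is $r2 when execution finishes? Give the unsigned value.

PC=0  sub  $r0, $r2, $r6     | $r0=0 $r1=7 $r2=8 $r3=5 $r4=6 $r5=4 $r6=13
PC=1  nor  $r0, $r3, $r0     | $r0=0 $r1=7 $r2=8 $r3=5 $r4=6 $r5=4 $r6=13
PC=2  addi  $r5, $r5, 12     | $r0=0 $r1=7 $r2=8 $r3=5 $r4=6 $r5=16 $r6=13
PC=3  bne  $r3, $r5, L5      | $r0=0 $r1=7 $r2=8 $r3=5 $r4=6 $r5=16 $r6=13  [TAKEN]
PC=4  addi  $r2, $r1, 6      | $r0=0 $r1=7 $r2=13 $r3=5 $r4=6 $r5=16 $r6=13
PC=5  ori   $r1, $r6, 6      | $r0=0 $r1=15 $r2=13 $r3=5 $r4=6 $r5=16 $r6=13
PC=6  slti  $r6, $r2, 8      | $r0=0 $r1=15 $r2=13 $r3=5 $r4=6 $r5=16 $r6=0
PC=7  bne  $r1, $r2, L13     | $r0=0 $r1=15 $r2=13 $r3=5 $r4=6 $r5=16 $r6=0  [TAKEN]
PC=8  ori   $r1, $r1, 0      | $r0=0 $r1=15 $r2=13 $r3=5 $r4=6 $r5=16 $r6=0

13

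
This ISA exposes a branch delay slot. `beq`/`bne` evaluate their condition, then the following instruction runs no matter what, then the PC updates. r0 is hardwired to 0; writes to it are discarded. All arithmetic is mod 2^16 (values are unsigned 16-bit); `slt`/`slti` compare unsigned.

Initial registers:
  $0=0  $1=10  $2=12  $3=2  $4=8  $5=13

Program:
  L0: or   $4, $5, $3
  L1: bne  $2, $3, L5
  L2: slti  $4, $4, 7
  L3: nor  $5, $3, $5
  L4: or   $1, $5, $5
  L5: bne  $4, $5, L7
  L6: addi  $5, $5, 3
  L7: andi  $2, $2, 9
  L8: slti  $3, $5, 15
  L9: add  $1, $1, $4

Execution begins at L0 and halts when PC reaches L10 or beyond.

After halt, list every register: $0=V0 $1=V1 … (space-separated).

[0] or   $4, $5, $3  →  {$0:0, $1:10, $2:12, $3:2, $4:15, $5:13}
[1] bne  $2, $3, L5  →  {$0:0, $1:10, $2:12, $3:2, $4:15, $5:13}  ⟨branch taken⟩
[2] slti  $4, $4, 7  →  {$0:0, $1:10, $2:12, $3:2, $4:0, $5:13}
[5] bne  $4, $5, L7  →  {$0:0, $1:10, $2:12, $3:2, $4:0, $5:13}  ⟨branch taken⟩
[6] addi  $5, $5, 3  →  {$0:0, $1:10, $2:12, $3:2, $4:0, $5:16}
[7] andi  $2, $2, 9  →  {$0:0, $1:10, $2:8, $3:2, $4:0, $5:16}
[8] slti  $3, $5, 15  →  {$0:0, $1:10, $2:8, $3:0, $4:0, $5:16}
[9] add  $1, $1, $4  →  {$0:0, $1:10, $2:8, $3:0, $4:0, $5:16}

$0=0 $1=10 $2=8 $3=0 $4=0 $5=16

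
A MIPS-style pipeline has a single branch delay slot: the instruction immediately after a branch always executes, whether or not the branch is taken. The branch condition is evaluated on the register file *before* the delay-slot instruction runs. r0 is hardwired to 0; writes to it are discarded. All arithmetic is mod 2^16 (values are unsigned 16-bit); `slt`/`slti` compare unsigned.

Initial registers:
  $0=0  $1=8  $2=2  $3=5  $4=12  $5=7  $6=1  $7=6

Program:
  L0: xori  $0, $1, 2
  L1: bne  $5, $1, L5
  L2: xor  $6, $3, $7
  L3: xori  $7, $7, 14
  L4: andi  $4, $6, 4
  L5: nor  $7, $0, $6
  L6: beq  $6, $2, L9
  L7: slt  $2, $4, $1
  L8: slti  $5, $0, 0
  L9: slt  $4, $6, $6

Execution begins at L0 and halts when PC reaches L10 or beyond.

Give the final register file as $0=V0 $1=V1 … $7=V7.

$0=0 $1=8 $2=0 $3=5 $4=0 $5=0 $6=3 $7=65532

#0 xori  $0, $1, 2 ; 0/8/2/5/12/7/1/6
#1 bne  $5, $1, L5 ; 0/8/2/5/12/7/1/6 ; →target
#2 xor  $6, $3, $7 ; 0/8/2/5/12/7/3/6
#5 nor  $7, $0, $6 ; 0/8/2/5/12/7/3/65532
#6 beq  $6, $2, L9 ; 0/8/2/5/12/7/3/65532 ; →fallthru
#7 slt  $2, $4, $1 ; 0/8/0/5/12/7/3/65532
#8 slti  $5, $0, 0 ; 0/8/0/5/12/0/3/65532
#9 slt  $4, $6, $6 ; 0/8/0/5/0/0/3/65532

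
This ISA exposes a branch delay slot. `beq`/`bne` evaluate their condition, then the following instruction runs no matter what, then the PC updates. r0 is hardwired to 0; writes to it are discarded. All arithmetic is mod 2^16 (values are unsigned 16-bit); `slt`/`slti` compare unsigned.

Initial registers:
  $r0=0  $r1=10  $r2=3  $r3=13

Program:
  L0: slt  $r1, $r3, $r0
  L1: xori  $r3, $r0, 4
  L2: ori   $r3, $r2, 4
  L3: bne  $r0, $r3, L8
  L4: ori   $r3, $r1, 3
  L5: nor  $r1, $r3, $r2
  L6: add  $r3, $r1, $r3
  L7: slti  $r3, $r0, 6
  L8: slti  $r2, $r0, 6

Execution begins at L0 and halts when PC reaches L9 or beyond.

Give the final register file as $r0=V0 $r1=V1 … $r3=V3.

$r0=0 $r1=0 $r2=1 $r3=3

  step pc=0: slt  $r1, $r3, $r0  regs=(0,0,3,13)
  step pc=1: xori  $r3, $r0, 4  regs=(0,0,3,4)
  step pc=2: ori   $r3, $r2, 4  regs=(0,0,3,7)
  step pc=3: bne  $r0, $r3, L8  cond=T  regs=(0,0,3,7)
  step pc=4: ori   $r3, $r1, 3  regs=(0,0,3,3)
  step pc=8: slti  $r2, $r0, 6  regs=(0,0,1,3)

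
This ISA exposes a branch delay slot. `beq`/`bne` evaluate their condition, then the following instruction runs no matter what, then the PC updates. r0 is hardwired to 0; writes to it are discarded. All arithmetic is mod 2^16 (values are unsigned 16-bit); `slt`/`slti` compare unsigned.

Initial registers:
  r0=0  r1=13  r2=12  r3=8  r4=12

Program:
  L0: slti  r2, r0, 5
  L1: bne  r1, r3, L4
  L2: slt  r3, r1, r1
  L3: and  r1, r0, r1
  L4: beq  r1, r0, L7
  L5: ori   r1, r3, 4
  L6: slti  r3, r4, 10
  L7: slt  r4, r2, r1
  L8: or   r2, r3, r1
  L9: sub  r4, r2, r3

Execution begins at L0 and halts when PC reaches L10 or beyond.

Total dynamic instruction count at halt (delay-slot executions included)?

  step pc=0: slti  r2, r0, 5  regs=(0,13,1,8,12)
  step pc=1: bne  r1, r3, L4  cond=T  regs=(0,13,1,8,12)
  step pc=2: slt  r3, r1, r1  regs=(0,13,1,0,12)
  step pc=4: beq  r1, r0, L7  cond=F  regs=(0,13,1,0,12)
  step pc=5: ori   r1, r3, 4  regs=(0,4,1,0,12)
  step pc=6: slti  r3, r4, 10  regs=(0,4,1,0,12)
  step pc=7: slt  r4, r2, r1  regs=(0,4,1,0,1)
  step pc=8: or   r2, r3, r1  regs=(0,4,4,0,1)
  step pc=9: sub  r4, r2, r3  regs=(0,4,4,0,4)

9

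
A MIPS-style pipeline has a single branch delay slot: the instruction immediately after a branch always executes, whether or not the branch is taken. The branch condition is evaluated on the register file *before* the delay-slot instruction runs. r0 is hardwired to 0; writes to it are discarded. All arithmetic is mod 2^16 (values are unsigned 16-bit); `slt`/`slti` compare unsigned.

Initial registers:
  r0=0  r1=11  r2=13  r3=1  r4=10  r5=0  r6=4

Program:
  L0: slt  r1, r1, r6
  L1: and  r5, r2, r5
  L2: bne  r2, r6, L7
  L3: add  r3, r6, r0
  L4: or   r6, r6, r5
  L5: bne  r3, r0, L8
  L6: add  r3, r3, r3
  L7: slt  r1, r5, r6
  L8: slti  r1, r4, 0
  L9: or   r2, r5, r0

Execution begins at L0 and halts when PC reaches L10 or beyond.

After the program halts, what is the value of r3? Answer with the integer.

[0] slt  r1, r1, r6  →  {r0:0, r1:0, r2:13, r3:1, r4:10, r5:0, r6:4}
[1] and  r5, r2, r5  →  {r0:0, r1:0, r2:13, r3:1, r4:10, r5:0, r6:4}
[2] bne  r2, r6, L7  →  {r0:0, r1:0, r2:13, r3:1, r4:10, r5:0, r6:4}  ⟨branch taken⟩
[3] add  r3, r6, r0  →  {r0:0, r1:0, r2:13, r3:4, r4:10, r5:0, r6:4}
[7] slt  r1, r5, r6  →  {r0:0, r1:1, r2:13, r3:4, r4:10, r5:0, r6:4}
[8] slti  r1, r4, 0  →  {r0:0, r1:0, r2:13, r3:4, r4:10, r5:0, r6:4}
[9] or   r2, r5, r0  →  {r0:0, r1:0, r2:0, r3:4, r4:10, r5:0, r6:4}

4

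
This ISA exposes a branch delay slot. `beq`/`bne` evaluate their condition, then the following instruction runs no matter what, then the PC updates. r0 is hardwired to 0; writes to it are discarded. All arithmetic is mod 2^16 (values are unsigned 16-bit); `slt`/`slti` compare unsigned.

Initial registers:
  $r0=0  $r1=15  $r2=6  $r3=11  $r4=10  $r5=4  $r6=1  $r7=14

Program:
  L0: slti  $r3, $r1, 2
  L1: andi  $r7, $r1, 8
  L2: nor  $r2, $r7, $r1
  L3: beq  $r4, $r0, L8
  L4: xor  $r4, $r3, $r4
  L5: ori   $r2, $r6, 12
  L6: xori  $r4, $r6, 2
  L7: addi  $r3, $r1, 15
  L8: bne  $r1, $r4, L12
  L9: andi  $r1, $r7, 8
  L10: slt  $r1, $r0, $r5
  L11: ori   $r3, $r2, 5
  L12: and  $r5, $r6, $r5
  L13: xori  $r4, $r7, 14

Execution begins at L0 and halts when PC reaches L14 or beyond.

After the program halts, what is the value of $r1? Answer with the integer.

8

  step pc=0: slti  $r3, $r1, 2  regs=(0,15,6,0,10,4,1,14)
  step pc=1: andi  $r7, $r1, 8  regs=(0,15,6,0,10,4,1,8)
  step pc=2: nor  $r2, $r7, $r1  regs=(0,15,65520,0,10,4,1,8)
  step pc=3: beq  $r4, $r0, L8  cond=F  regs=(0,15,65520,0,10,4,1,8)
  step pc=4: xor  $r4, $r3, $r4  regs=(0,15,65520,0,10,4,1,8)
  step pc=5: ori   $r2, $r6, 12  regs=(0,15,13,0,10,4,1,8)
  step pc=6: xori  $r4, $r6, 2  regs=(0,15,13,0,3,4,1,8)
  step pc=7: addi  $r3, $r1, 15  regs=(0,15,13,30,3,4,1,8)
  step pc=8: bne  $r1, $r4, L12  cond=T  regs=(0,15,13,30,3,4,1,8)
  step pc=9: andi  $r1, $r7, 8  regs=(0,8,13,30,3,4,1,8)
  step pc=12: and  $r5, $r6, $r5  regs=(0,8,13,30,3,0,1,8)
  step pc=13: xori  $r4, $r7, 14  regs=(0,8,13,30,6,0,1,8)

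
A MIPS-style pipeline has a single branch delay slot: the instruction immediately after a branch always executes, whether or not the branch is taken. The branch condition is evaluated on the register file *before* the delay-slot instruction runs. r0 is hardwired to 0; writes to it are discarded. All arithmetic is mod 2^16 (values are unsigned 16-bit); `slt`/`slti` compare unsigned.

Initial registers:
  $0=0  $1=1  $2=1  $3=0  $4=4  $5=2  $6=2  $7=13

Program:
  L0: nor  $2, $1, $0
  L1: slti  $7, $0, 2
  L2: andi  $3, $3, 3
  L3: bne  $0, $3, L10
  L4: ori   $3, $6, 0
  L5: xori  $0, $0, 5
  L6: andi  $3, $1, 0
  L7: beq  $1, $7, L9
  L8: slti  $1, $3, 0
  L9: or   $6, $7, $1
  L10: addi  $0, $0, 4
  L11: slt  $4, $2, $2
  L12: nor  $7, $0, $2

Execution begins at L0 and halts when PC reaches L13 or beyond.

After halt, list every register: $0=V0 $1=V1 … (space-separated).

[0] nor  $2, $1, $0  →  {$0:0, $1:1, $2:65534, $3:0, $4:4, $5:2, $6:2, $7:13}
[1] slti  $7, $0, 2  →  {$0:0, $1:1, $2:65534, $3:0, $4:4, $5:2, $6:2, $7:1}
[2] andi  $3, $3, 3  →  {$0:0, $1:1, $2:65534, $3:0, $4:4, $5:2, $6:2, $7:1}
[3] bne  $0, $3, L10  →  {$0:0, $1:1, $2:65534, $3:0, $4:4, $5:2, $6:2, $7:1}  ⟨branch fallthrough⟩
[4] ori   $3, $6, 0  →  {$0:0, $1:1, $2:65534, $3:2, $4:4, $5:2, $6:2, $7:1}
[5] xori  $0, $0, 5  →  {$0:0, $1:1, $2:65534, $3:2, $4:4, $5:2, $6:2, $7:1}
[6] andi  $3, $1, 0  →  {$0:0, $1:1, $2:65534, $3:0, $4:4, $5:2, $6:2, $7:1}
[7] beq  $1, $7, L9  →  {$0:0, $1:1, $2:65534, $3:0, $4:4, $5:2, $6:2, $7:1}  ⟨branch taken⟩
[8] slti  $1, $3, 0  →  {$0:0, $1:0, $2:65534, $3:0, $4:4, $5:2, $6:2, $7:1}
[9] or   $6, $7, $1  →  {$0:0, $1:0, $2:65534, $3:0, $4:4, $5:2, $6:1, $7:1}
[10] addi  $0, $0, 4  →  {$0:0, $1:0, $2:65534, $3:0, $4:4, $5:2, $6:1, $7:1}
[11] slt  $4, $2, $2  →  {$0:0, $1:0, $2:65534, $3:0, $4:0, $5:2, $6:1, $7:1}
[12] nor  $7, $0, $2  →  {$0:0, $1:0, $2:65534, $3:0, $4:0, $5:2, $6:1, $7:1}

$0=0 $1=0 $2=65534 $3=0 $4=0 $5=2 $6=1 $7=1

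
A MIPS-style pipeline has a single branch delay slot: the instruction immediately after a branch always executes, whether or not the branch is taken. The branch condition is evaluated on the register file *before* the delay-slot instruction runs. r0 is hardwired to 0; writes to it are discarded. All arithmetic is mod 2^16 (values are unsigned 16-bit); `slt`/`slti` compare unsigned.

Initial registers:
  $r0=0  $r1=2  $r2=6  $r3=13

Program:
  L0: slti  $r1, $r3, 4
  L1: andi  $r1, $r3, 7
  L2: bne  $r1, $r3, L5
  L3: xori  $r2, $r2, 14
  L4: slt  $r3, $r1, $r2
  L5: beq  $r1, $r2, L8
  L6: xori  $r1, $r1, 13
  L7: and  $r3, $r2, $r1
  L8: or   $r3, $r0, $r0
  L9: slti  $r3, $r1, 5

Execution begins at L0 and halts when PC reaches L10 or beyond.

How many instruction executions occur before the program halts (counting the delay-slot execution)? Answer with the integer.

  step pc=0: slti  $r1, $r3, 4  regs=(0,0,6,13)
  step pc=1: andi  $r1, $r3, 7  regs=(0,5,6,13)
  step pc=2: bne  $r1, $r3, L5  cond=T  regs=(0,5,6,13)
  step pc=3: xori  $r2, $r2, 14  regs=(0,5,8,13)
  step pc=5: beq  $r1, $r2, L8  cond=F  regs=(0,5,8,13)
  step pc=6: xori  $r1, $r1, 13  regs=(0,8,8,13)
  step pc=7: and  $r3, $r2, $r1  regs=(0,8,8,8)
  step pc=8: or   $r3, $r0, $r0  regs=(0,8,8,0)
  step pc=9: slti  $r3, $r1, 5  regs=(0,8,8,0)

9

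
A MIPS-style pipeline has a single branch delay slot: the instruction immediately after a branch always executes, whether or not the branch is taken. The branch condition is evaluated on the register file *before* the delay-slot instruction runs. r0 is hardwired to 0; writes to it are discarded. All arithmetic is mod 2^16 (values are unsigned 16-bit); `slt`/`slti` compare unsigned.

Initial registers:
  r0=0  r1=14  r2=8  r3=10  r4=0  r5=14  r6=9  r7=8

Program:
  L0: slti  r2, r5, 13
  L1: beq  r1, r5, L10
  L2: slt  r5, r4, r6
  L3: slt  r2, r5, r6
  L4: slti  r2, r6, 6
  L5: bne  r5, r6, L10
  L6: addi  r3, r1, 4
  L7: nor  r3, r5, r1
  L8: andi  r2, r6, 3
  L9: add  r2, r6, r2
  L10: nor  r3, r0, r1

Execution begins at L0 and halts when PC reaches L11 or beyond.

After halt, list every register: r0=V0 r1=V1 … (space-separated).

r0=0 r1=14 r2=0 r3=65521 r4=0 r5=1 r6=9 r7=8

PC=0  slti  r2, r5, 13       | r0=0 r1=14 r2=0 r3=10 r4=0 r5=14 r6=9 r7=8
PC=1  beq  r1, r5, L10       | r0=0 r1=14 r2=0 r3=10 r4=0 r5=14 r6=9 r7=8  [TAKEN]
PC=2  slt  r5, r4, r6        | r0=0 r1=14 r2=0 r3=10 r4=0 r5=1 r6=9 r7=8
PC=10 nor  r3, r0, r1        | r0=0 r1=14 r2=0 r3=65521 r4=0 r5=1 r6=9 r7=8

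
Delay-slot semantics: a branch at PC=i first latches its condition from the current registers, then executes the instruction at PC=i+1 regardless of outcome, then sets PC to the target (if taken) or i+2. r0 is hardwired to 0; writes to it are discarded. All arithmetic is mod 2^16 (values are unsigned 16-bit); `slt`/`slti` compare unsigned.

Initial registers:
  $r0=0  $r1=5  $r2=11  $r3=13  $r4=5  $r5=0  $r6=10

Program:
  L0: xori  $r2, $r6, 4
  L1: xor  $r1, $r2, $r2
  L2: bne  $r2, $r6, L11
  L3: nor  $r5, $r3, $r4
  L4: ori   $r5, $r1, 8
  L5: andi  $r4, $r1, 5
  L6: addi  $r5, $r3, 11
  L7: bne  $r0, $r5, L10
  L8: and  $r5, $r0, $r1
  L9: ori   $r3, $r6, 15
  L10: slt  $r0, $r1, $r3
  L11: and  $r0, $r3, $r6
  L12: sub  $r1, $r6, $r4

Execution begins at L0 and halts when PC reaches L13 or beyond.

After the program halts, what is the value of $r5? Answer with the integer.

PC=0  xori  $r2, $r6, 4      | $r0=0 $r1=5 $r2=14 $r3=13 $r4=5 $r5=0 $r6=10
PC=1  xor  $r1, $r2, $r2     | $r0=0 $r1=0 $r2=14 $r3=13 $r4=5 $r5=0 $r6=10
PC=2  bne  $r2, $r6, L11     | $r0=0 $r1=0 $r2=14 $r3=13 $r4=5 $r5=0 $r6=10  [TAKEN]
PC=3  nor  $r5, $r3, $r4     | $r0=0 $r1=0 $r2=14 $r3=13 $r4=5 $r5=65522 $r6=10
PC=11 and  $r0, $r3, $r6     | $r0=0 $r1=0 $r2=14 $r3=13 $r4=5 $r5=65522 $r6=10
PC=12 sub  $r1, $r6, $r4     | $r0=0 $r1=5 $r2=14 $r3=13 $r4=5 $r5=65522 $r6=10

65522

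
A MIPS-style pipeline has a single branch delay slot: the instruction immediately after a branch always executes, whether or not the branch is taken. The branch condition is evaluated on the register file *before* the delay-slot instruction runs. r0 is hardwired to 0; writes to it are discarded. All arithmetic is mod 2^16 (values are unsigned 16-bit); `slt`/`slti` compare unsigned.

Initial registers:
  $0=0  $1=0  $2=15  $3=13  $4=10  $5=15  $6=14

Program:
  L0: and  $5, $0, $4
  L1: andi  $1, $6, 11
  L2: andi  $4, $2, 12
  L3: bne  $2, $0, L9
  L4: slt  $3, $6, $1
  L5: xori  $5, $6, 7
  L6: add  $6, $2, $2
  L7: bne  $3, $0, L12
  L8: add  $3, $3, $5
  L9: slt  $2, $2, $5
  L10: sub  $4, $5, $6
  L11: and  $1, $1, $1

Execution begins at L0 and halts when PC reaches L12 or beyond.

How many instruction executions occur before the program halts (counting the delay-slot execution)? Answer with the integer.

  step pc=0: and  $5, $0, $4  regs=(0,0,15,13,10,0,14)
  step pc=1: andi  $1, $6, 11  regs=(0,10,15,13,10,0,14)
  step pc=2: andi  $4, $2, 12  regs=(0,10,15,13,12,0,14)
  step pc=3: bne  $2, $0, L9  cond=T  regs=(0,10,15,13,12,0,14)
  step pc=4: slt  $3, $6, $1  regs=(0,10,15,0,12,0,14)
  step pc=9: slt  $2, $2, $5  regs=(0,10,0,0,12,0,14)
  step pc=10: sub  $4, $5, $6  regs=(0,10,0,0,65522,0,14)
  step pc=11: and  $1, $1, $1  regs=(0,10,0,0,65522,0,14)

8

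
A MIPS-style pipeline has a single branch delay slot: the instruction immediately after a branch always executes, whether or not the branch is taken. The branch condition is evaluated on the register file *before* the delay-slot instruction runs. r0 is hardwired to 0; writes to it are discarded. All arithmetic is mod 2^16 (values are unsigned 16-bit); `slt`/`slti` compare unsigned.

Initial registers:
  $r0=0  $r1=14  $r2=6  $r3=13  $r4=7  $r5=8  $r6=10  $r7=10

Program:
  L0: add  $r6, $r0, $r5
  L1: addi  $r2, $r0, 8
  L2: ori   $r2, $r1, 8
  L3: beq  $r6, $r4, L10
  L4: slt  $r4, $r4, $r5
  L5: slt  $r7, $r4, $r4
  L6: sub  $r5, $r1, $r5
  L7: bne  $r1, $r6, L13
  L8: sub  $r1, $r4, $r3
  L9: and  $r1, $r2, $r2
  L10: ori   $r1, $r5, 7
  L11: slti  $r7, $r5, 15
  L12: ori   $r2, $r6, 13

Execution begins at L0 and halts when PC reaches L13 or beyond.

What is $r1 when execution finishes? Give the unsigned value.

65524

PC=0  add  $r6, $r0, $r5     | $r0=0 $r1=14 $r2=6 $r3=13 $r4=7 $r5=8 $r6=8 $r7=10
PC=1  addi  $r2, $r0, 8      | $r0=0 $r1=14 $r2=8 $r3=13 $r4=7 $r5=8 $r6=8 $r7=10
PC=2  ori   $r2, $r1, 8      | $r0=0 $r1=14 $r2=14 $r3=13 $r4=7 $r5=8 $r6=8 $r7=10
PC=3  beq  $r6, $r4, L10     | $r0=0 $r1=14 $r2=14 $r3=13 $r4=7 $r5=8 $r6=8 $r7=10  [not taken]
PC=4  slt  $r4, $r4, $r5     | $r0=0 $r1=14 $r2=14 $r3=13 $r4=1 $r5=8 $r6=8 $r7=10
PC=5  slt  $r7, $r4, $r4     | $r0=0 $r1=14 $r2=14 $r3=13 $r4=1 $r5=8 $r6=8 $r7=0
PC=6  sub  $r5, $r1, $r5     | $r0=0 $r1=14 $r2=14 $r3=13 $r4=1 $r5=6 $r6=8 $r7=0
PC=7  bne  $r1, $r6, L13     | $r0=0 $r1=14 $r2=14 $r3=13 $r4=1 $r5=6 $r6=8 $r7=0  [TAKEN]
PC=8  sub  $r1, $r4, $r3     | $r0=0 $r1=65524 $r2=14 $r3=13 $r4=1 $r5=6 $r6=8 $r7=0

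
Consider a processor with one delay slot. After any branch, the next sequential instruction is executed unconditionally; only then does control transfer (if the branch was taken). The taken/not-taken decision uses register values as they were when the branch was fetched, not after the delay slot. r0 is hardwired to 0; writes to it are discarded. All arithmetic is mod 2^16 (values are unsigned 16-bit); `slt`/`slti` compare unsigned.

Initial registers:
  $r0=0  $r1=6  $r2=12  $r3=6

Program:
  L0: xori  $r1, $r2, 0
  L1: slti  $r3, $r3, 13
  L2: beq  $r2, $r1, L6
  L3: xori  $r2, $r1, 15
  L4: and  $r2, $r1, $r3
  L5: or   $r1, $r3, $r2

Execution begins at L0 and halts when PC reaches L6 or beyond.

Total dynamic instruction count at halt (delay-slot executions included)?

4

[0] xori  $r1, $r2, 0  →  {$r0:0, $r1:12, $r2:12, $r3:6}
[1] slti  $r3, $r3, 13  →  {$r0:0, $r1:12, $r2:12, $r3:1}
[2] beq  $r2, $r1, L6  →  {$r0:0, $r1:12, $r2:12, $r3:1}  ⟨branch taken⟩
[3] xori  $r2, $r1, 15  →  {$r0:0, $r1:12, $r2:3, $r3:1}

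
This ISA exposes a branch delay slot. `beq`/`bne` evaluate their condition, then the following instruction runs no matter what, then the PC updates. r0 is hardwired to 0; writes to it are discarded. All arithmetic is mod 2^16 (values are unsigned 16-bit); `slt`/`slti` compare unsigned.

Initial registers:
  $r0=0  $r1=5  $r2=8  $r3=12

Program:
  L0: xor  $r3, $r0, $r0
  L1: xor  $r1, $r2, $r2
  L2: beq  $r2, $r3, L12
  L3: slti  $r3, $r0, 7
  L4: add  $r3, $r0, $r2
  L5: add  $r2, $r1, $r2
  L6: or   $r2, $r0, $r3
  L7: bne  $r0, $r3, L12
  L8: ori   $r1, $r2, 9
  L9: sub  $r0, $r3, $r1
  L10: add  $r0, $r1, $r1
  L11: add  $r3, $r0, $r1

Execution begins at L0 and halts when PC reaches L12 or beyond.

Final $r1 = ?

PC=0  xor  $r3, $r0, $r0     | $r0=0 $r1=5 $r2=8 $r3=0
PC=1  xor  $r1, $r2, $r2     | $r0=0 $r1=0 $r2=8 $r3=0
PC=2  beq  $r2, $r3, L12     | $r0=0 $r1=0 $r2=8 $r3=0  [not taken]
PC=3  slti  $r3, $r0, 7      | $r0=0 $r1=0 $r2=8 $r3=1
PC=4  add  $r3, $r0, $r2     | $r0=0 $r1=0 $r2=8 $r3=8
PC=5  add  $r2, $r1, $r2     | $r0=0 $r1=0 $r2=8 $r3=8
PC=6  or   $r2, $r0, $r3     | $r0=0 $r1=0 $r2=8 $r3=8
PC=7  bne  $r0, $r3, L12     | $r0=0 $r1=0 $r2=8 $r3=8  [TAKEN]
PC=8  ori   $r1, $r2, 9      | $r0=0 $r1=9 $r2=8 $r3=8

9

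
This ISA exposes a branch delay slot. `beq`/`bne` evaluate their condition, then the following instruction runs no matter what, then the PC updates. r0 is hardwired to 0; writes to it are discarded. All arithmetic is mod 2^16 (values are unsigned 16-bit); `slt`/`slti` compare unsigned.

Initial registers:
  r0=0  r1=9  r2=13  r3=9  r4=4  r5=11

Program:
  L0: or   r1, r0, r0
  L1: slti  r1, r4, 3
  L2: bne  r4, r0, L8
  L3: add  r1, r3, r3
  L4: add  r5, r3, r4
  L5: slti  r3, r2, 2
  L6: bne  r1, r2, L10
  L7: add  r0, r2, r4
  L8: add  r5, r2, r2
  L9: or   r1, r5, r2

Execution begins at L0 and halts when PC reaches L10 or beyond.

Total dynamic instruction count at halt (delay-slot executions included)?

6

PC=0  or   r1, r0, r0        | r0=0 r1=0 r2=13 r3=9 r4=4 r5=11
PC=1  slti  r1, r4, 3        | r0=0 r1=0 r2=13 r3=9 r4=4 r5=11
PC=2  bne  r4, r0, L8        | r0=0 r1=0 r2=13 r3=9 r4=4 r5=11  [TAKEN]
PC=3  add  r1, r3, r3        | r0=0 r1=18 r2=13 r3=9 r4=4 r5=11
PC=8  add  r5, r2, r2        | r0=0 r1=18 r2=13 r3=9 r4=4 r5=26
PC=9  or   r1, r5, r2        | r0=0 r1=31 r2=13 r3=9 r4=4 r5=26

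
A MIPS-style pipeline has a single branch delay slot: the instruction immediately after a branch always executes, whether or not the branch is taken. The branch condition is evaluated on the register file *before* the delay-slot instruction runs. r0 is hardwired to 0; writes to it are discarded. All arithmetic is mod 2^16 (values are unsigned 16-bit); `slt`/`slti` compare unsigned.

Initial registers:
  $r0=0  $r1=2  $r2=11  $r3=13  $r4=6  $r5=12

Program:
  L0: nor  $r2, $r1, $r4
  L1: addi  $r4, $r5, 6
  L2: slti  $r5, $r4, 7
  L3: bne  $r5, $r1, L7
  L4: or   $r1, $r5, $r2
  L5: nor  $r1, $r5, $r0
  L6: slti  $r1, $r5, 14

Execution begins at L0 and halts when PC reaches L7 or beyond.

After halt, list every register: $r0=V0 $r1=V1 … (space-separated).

[0] nor  $r2, $r1, $r4  →  {$r0:0, $r1:2, $r2:65529, $r3:13, $r4:6, $r5:12}
[1] addi  $r4, $r5, 6  →  {$r0:0, $r1:2, $r2:65529, $r3:13, $r4:18, $r5:12}
[2] slti  $r5, $r4, 7  →  {$r0:0, $r1:2, $r2:65529, $r3:13, $r4:18, $r5:0}
[3] bne  $r5, $r1, L7  →  {$r0:0, $r1:2, $r2:65529, $r3:13, $r4:18, $r5:0}  ⟨branch taken⟩
[4] or   $r1, $r5, $r2  →  {$r0:0, $r1:65529, $r2:65529, $r3:13, $r4:18, $r5:0}

$r0=0 $r1=65529 $r2=65529 $r3=13 $r4=18 $r5=0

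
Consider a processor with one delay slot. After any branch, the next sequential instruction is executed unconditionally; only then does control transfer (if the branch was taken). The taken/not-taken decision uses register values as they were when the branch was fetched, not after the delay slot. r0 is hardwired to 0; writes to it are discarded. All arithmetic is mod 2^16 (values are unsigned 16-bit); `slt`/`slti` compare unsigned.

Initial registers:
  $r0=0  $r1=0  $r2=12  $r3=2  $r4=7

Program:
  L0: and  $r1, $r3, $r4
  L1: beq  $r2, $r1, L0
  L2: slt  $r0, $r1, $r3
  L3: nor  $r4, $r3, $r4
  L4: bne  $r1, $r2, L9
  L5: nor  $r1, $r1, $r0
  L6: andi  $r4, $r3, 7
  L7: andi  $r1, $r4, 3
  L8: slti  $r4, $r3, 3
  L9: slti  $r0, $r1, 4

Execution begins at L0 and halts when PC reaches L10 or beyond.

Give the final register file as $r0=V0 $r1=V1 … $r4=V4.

[0] and  $r1, $r3, $r4  →  {$r0:0, $r1:2, $r2:12, $r3:2, $r4:7}
[1] beq  $r2, $r1, L0  →  {$r0:0, $r1:2, $r2:12, $r3:2, $r4:7}  ⟨branch fallthrough⟩
[2] slt  $r0, $r1, $r3  →  {$r0:0, $r1:2, $r2:12, $r3:2, $r4:7}
[3] nor  $r4, $r3, $r4  →  {$r0:0, $r1:2, $r2:12, $r3:2, $r4:65528}
[4] bne  $r1, $r2, L9  →  {$r0:0, $r1:2, $r2:12, $r3:2, $r4:65528}  ⟨branch taken⟩
[5] nor  $r1, $r1, $r0  →  {$r0:0, $r1:65533, $r2:12, $r3:2, $r4:65528}
[9] slti  $r0, $r1, 4  →  {$r0:0, $r1:65533, $r2:12, $r3:2, $r4:65528}

$r0=0 $r1=65533 $r2=12 $r3=2 $r4=65528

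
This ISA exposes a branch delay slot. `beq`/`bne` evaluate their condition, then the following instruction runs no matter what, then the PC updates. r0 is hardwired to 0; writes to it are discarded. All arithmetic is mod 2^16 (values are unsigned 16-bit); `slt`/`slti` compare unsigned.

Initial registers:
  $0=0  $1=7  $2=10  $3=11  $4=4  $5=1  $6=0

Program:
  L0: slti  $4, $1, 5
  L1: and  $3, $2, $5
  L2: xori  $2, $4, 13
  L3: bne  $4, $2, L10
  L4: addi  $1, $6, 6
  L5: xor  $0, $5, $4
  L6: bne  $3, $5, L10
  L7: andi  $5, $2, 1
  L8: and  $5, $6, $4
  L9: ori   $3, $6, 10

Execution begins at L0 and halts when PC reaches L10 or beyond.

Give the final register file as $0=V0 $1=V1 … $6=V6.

[0] slti  $4, $1, 5  →  {$0:0, $1:7, $2:10, $3:11, $4:0, $5:1, $6:0}
[1] and  $3, $2, $5  →  {$0:0, $1:7, $2:10, $3:0, $4:0, $5:1, $6:0}
[2] xori  $2, $4, 13  →  {$0:0, $1:7, $2:13, $3:0, $4:0, $5:1, $6:0}
[3] bne  $4, $2, L10  →  {$0:0, $1:7, $2:13, $3:0, $4:0, $5:1, $6:0}  ⟨branch taken⟩
[4] addi  $1, $6, 6  →  {$0:0, $1:6, $2:13, $3:0, $4:0, $5:1, $6:0}

$0=0 $1=6 $2=13 $3=0 $4=0 $5=1 $6=0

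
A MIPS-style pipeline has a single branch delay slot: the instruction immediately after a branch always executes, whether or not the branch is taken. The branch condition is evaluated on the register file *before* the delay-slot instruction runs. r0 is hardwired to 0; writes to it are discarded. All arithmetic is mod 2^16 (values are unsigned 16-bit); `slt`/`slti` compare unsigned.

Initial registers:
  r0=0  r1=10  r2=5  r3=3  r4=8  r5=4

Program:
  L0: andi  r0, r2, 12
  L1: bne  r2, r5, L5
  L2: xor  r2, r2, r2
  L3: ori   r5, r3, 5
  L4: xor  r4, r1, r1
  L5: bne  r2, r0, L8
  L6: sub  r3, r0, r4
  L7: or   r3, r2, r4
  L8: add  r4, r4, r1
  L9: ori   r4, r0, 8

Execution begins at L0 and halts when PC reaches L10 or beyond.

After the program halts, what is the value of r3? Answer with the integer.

8

PC=0  andi  r0, r2, 12       | r0=0 r1=10 r2=5 r3=3 r4=8 r5=4
PC=1  bne  r2, r5, L5        | r0=0 r1=10 r2=5 r3=3 r4=8 r5=4  [TAKEN]
PC=2  xor  r2, r2, r2        | r0=0 r1=10 r2=0 r3=3 r4=8 r5=4
PC=5  bne  r2, r0, L8        | r0=0 r1=10 r2=0 r3=3 r4=8 r5=4  [not taken]
PC=6  sub  r3, r0, r4        | r0=0 r1=10 r2=0 r3=65528 r4=8 r5=4
PC=7  or   r3, r2, r4        | r0=0 r1=10 r2=0 r3=8 r4=8 r5=4
PC=8  add  r4, r4, r1        | r0=0 r1=10 r2=0 r3=8 r4=18 r5=4
PC=9  ori   r4, r0, 8        | r0=0 r1=10 r2=0 r3=8 r4=8 r5=4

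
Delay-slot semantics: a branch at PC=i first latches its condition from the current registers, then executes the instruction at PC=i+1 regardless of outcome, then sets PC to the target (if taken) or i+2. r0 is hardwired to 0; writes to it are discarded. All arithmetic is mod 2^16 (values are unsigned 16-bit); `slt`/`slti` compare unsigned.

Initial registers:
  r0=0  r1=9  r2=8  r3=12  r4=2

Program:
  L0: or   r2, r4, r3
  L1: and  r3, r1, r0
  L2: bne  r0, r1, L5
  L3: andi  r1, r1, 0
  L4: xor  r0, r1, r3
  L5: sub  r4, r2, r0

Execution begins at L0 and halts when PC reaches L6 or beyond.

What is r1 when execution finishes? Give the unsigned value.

[0] or   r2, r4, r3  →  {r0:0, r1:9, r2:14, r3:12, r4:2}
[1] and  r3, r1, r0  →  {r0:0, r1:9, r2:14, r3:0, r4:2}
[2] bne  r0, r1, L5  →  {r0:0, r1:9, r2:14, r3:0, r4:2}  ⟨branch taken⟩
[3] andi  r1, r1, 0  →  {r0:0, r1:0, r2:14, r3:0, r4:2}
[5] sub  r4, r2, r0  →  {r0:0, r1:0, r2:14, r3:0, r4:14}

0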